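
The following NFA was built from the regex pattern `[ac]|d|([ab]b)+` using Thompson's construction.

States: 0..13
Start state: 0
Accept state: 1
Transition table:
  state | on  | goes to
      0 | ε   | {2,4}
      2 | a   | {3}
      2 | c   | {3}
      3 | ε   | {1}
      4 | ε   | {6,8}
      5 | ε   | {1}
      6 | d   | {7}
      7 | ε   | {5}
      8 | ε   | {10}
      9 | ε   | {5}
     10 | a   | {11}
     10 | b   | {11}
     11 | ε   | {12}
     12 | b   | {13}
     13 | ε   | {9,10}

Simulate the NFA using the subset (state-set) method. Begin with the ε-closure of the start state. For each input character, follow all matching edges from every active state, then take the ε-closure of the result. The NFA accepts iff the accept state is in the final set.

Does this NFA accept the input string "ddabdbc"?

Answer: REJECT

Steps:
initial (ε-close {0}): {0,2,4,6,8,10}
'd' @ 1: {1,5,7}  [accepting]
'd' @ 2: {}  — dead — no transitions
rest 'abdbc' ignored (set empty)
after full input: {}  (accept=1 not in)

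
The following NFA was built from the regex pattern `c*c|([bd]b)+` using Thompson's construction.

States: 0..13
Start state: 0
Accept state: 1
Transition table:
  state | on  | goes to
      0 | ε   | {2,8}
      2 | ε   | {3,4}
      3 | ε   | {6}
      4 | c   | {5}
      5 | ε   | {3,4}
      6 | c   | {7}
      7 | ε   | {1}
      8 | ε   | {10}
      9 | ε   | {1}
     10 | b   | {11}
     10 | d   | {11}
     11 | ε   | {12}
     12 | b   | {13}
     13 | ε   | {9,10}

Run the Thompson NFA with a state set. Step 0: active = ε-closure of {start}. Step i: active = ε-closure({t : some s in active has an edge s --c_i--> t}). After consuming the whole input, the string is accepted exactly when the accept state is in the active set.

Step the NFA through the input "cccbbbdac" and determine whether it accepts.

Answer: REJECT

Trace:
start: ε-closure({0}) = {0,2,3,4,6,8,10}
'c' @ 1: {1,3,4,5,6,7}  ✓accept
'c' @ 2: {1,3,4,5,6,7}  ✓accept
'c' @ 3: {1,3,4,5,6,7}  ✓accept
'b' @ 4: {}  — state set empty
rest 'bbdac' ignored (set empty)
after full input: {}  (accept=1 not in)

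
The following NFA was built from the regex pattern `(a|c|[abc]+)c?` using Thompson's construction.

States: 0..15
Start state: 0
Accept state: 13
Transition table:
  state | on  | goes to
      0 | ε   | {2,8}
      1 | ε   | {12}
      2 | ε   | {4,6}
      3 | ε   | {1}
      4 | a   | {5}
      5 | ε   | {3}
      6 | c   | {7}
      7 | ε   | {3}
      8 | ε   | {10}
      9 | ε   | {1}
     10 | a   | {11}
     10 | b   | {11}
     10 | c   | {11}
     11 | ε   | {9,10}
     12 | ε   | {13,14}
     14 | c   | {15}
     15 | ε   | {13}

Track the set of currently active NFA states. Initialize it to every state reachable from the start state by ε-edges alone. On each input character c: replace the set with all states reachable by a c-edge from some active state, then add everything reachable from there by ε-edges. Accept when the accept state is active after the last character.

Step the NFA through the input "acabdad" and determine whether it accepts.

S₀ = ε-closure({0}) = {0,2,4,6,8,10}
'a' @ 1: {1,3,5,9,10,11,12,13,14}  ✓accept
'c' @ 2: {1,9,10,11,12,13,14,15}  ✓accept
'a' @ 3: {1,9,10,11,12,13,14}  ✓accept
'b' @ 4: {1,9,10,11,12,13,14}  ✓accept
'd' @ 5: {}  — no active states
rest 'ad' ignored (set empty)
end set {} — state 13 not in

Answer: REJECT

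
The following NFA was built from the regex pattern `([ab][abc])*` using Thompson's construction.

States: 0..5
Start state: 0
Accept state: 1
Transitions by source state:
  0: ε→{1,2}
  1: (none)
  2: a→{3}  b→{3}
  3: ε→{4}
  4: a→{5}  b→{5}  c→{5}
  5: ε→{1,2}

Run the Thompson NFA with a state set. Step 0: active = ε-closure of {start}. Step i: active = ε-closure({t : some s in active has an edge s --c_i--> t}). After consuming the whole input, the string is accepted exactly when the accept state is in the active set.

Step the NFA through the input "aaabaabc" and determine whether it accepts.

S₀ = ε-closure({0}) = {0,1,2}
'a' @ 1: {3,4}
'a' @ 2: {1,2,5}  (accept∈set)
'a' @ 3: {3,4}
'b' @ 4: {1,2,5}  (accept∈set)
'a' @ 5: {3,4}
'a' @ 6: {1,2,5}  (accept∈set)
'b' @ 7: {3,4}
'c' @ 8: {1,2,5}  (accept∈set)
end set {1,2,5} — state 1 in

Answer: ACCEPT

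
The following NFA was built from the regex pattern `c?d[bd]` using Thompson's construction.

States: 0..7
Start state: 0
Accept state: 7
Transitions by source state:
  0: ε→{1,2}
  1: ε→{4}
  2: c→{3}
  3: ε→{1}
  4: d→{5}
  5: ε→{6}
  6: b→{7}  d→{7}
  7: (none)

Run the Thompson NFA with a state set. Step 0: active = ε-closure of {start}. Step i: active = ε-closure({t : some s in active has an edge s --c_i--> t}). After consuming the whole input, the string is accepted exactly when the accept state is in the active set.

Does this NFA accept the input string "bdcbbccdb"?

Answer: REJECT

Steps:
start: ε-closure({0}) = {0,1,2,4}
'b' @ 1: {}  — state set empty
rest 'dcbbccdb' ignored (set empty)
after full input: {}  (accept=7 not in)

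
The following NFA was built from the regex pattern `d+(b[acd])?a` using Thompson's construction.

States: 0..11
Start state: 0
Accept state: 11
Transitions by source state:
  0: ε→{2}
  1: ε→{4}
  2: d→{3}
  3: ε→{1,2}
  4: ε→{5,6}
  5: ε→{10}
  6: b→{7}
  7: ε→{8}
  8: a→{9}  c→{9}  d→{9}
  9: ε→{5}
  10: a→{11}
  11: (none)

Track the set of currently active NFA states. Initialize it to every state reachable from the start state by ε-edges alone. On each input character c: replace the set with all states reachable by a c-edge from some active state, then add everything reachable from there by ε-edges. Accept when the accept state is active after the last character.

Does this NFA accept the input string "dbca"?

initial (ε-close {0}): {0,2}
'd' @ 1: {1,2,3,4,5,6,10}
'b' @ 2: {7,8}
'c' @ 3: {5,9,10}
'a' @ 4: {11}  ✓accept
end set {11} — state 11 in

Answer: ACCEPT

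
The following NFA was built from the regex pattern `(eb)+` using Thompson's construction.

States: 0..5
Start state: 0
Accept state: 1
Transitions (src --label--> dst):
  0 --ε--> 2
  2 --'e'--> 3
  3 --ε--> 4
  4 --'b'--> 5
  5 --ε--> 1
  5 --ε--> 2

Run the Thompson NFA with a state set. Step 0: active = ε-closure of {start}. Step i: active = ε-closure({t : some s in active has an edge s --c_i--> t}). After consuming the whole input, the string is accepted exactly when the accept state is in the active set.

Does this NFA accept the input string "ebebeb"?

start: ε-closure({0}) = {0,2}
'e' @ 1: {3,4}
'b' @ 2: {1,2,5}  [accepting]
'e' @ 3: {3,4}
'b' @ 4: {1,2,5}  [accepting]
'e' @ 5: {3,4}
'b' @ 6: {1,2,5}  [accepting]
end set {1,2,5} — state 1 in

Answer: ACCEPT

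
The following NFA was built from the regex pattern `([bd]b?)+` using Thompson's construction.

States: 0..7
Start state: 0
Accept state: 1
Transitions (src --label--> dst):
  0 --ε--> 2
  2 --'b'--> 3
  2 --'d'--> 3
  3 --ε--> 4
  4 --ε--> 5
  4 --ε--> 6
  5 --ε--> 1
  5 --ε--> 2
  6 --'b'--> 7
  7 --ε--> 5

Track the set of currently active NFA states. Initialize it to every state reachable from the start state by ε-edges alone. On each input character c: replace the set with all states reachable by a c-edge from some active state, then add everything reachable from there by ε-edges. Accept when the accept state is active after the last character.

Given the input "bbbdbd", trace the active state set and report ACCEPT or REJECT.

start: ε-closure({0}) = {0,2}
'b' @ 1: {1,2,3,4,5,6}  ✓accept
'b' @ 2: {1,2,3,4,5,6,7}  ✓accept
'b' @ 3: {1,2,3,4,5,6,7}  ✓accept
'd' @ 4: {1,2,3,4,5,6}  ✓accept
'b' @ 5: {1,2,3,4,5,6,7}  ✓accept
'd' @ 6: {1,2,3,4,5,6}  ✓accept
end set {1,2,3,4,5,6} — state 1 in

Answer: ACCEPT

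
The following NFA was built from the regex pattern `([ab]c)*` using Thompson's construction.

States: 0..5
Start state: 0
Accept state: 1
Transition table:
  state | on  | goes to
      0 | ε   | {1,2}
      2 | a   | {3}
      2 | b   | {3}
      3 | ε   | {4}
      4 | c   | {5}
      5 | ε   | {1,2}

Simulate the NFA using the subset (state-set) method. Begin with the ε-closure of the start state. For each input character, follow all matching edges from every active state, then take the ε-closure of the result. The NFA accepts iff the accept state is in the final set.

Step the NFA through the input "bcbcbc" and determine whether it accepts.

Answer: ACCEPT

Steps:
start: ε-closure({0}) = {0,1,2}
'b' @ 1: {3,4}
'c' @ 2: {1,2,5}  [accepting]
'b' @ 3: {3,4}
'c' @ 4: {1,2,5}  [accepting]
'b' @ 5: {3,4}
'c' @ 6: {1,2,5}  [accepting]
after full input: {1,2,5}  (accept=1 in)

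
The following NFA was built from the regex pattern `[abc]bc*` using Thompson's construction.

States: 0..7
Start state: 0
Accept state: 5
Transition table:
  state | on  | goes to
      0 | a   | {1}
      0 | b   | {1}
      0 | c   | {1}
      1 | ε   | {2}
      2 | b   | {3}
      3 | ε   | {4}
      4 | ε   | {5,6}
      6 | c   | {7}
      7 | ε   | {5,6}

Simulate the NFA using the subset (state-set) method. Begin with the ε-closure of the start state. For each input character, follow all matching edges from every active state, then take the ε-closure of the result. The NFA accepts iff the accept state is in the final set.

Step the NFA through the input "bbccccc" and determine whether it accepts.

initial (ε-close {0}): {0}
'b' @ 1: {1,2}
'b' @ 2: {3,4,5,6}  ✓accept
'c' @ 3: {5,6,7}  ✓accept
'c' @ 4: {5,6,7}  ✓accept
'c' @ 5: {5,6,7}  ✓accept
'c' @ 6: {5,6,7}  ✓accept
'c' @ 7: {5,6,7}  ✓accept
end set {5,6,7} — state 5 in

Answer: ACCEPT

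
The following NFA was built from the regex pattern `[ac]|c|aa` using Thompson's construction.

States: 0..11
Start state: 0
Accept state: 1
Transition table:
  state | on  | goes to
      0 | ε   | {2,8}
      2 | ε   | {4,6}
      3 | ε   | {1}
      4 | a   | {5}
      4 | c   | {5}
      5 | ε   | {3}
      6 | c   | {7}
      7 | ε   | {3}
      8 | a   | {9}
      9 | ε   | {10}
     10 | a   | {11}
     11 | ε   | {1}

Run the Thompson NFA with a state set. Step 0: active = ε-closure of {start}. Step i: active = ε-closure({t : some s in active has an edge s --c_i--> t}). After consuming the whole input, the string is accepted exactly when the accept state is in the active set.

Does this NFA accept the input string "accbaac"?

Answer: REJECT

Trace:
S₀ = ε-closure({0}) = {0,2,4,6,8}
'a' @ 1: {1,3,5,9,10}  [accepting]
'c' @ 2: {}  — no active states
rest 'cbaac' ignored (set empty)
final: {}; accept 1 not in set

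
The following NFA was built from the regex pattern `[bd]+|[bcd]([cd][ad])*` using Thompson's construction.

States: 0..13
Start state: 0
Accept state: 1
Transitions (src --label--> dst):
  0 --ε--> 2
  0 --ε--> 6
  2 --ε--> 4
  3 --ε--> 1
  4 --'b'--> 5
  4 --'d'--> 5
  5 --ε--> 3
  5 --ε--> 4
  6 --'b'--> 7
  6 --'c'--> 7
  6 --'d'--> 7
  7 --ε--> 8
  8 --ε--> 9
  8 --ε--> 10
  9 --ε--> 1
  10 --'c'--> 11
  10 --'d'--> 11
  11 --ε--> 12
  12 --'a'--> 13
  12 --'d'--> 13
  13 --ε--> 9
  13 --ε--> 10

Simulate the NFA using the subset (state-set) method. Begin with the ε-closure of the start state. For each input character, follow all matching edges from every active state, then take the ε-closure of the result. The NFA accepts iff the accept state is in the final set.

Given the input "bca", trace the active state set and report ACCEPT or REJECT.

start: ε-closure({0}) = {0,2,4,6}
'b' @ 1: {1,3,4,5,7,8,9,10}  ✓accept
'c' @ 2: {11,12}
'a' @ 3: {1,9,10,13}  ✓accept
after full input: {1,9,10,13}  (accept=1 in)

Answer: ACCEPT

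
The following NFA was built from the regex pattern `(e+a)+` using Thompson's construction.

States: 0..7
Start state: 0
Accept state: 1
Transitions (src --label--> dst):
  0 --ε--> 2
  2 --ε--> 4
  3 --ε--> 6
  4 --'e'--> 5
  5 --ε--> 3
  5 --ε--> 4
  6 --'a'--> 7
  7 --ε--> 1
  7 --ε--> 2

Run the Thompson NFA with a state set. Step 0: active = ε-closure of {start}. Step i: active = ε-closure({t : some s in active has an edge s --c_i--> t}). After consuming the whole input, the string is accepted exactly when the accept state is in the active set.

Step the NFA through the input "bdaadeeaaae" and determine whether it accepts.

start: ε-closure({0}) = {0,2,4}
'b' @ 1: {}  — dead — no transitions
rest 'daadeeaaae' ignored (set empty)
final: {}; accept 1 not in set

Answer: REJECT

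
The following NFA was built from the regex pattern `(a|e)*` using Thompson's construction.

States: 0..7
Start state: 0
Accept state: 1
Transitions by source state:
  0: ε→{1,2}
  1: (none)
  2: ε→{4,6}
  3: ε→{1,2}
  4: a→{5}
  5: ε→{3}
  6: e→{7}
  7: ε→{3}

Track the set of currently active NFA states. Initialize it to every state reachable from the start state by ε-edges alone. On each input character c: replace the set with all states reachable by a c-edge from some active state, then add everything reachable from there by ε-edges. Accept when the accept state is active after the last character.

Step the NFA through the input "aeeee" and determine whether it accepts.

Answer: ACCEPT

Steps:
initial (ε-close {0}): {0,1,2,4,6}
'a' @ 1: {1,2,3,4,5,6}  [accepting]
'e' @ 2: {1,2,3,4,6,7}  [accepting]
'e' @ 3: {1,2,3,4,6,7}  [accepting]
'e' @ 4: {1,2,3,4,6,7}  [accepting]
'e' @ 5: {1,2,3,4,6,7}  [accepting]
after full input: {1,2,3,4,6,7}  (accept=1 in)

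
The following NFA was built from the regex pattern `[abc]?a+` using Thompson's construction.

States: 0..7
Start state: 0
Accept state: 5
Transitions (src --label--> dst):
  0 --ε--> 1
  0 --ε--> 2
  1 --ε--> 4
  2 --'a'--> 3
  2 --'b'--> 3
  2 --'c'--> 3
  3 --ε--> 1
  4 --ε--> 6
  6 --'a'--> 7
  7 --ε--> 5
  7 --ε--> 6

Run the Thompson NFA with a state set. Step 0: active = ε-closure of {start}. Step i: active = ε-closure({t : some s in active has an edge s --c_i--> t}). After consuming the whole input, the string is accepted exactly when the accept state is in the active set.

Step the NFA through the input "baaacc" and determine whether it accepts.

Answer: REJECT

Steps:
S₀ = ε-closure({0}) = {0,1,2,4,6}
'b' @ 1: {1,3,4,6}
'a' @ 2: {5,6,7}  (accept∈set)
'a' @ 3: {5,6,7}  (accept∈set)
'a' @ 4: {5,6,7}  (accept∈set)
'c' @ 5: {}  — state set empty
rest 'c' ignored (set empty)
final: {}; accept 5 not in set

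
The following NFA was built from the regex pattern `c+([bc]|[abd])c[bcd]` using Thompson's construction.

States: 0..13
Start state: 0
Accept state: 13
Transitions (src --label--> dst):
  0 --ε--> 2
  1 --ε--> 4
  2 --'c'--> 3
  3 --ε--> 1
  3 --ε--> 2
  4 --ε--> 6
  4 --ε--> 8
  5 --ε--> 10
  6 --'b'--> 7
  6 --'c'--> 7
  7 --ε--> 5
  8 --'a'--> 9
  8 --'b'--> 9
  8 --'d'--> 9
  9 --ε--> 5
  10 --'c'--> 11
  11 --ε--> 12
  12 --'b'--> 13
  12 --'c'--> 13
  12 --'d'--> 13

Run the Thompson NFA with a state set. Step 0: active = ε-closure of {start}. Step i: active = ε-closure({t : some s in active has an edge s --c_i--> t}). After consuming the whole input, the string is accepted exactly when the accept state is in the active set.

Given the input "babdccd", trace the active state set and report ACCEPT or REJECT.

Answer: REJECT

Steps:
initial (ε-close {0}): {0,2}
'b' @ 1: {}  — state set empty
rest 'abdccd' ignored (set empty)
after full input: {}  (accept=13 not in)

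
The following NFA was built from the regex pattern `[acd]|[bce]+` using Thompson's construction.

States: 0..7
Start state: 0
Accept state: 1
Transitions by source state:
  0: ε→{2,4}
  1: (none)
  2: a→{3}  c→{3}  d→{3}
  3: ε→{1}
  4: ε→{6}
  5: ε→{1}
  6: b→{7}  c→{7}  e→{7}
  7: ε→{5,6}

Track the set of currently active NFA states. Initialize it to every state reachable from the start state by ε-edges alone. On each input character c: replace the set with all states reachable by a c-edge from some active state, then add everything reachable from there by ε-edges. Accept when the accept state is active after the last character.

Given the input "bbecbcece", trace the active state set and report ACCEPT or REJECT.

Answer: ACCEPT

Trace:
start: ε-closure({0}) = {0,2,4,6}
'b' @ 1: {1,5,6,7}  (accept∈set)
'b' @ 2: {1,5,6,7}  (accept∈set)
'e' @ 3: {1,5,6,7}  (accept∈set)
'c' @ 4: {1,5,6,7}  (accept∈set)
'b' @ 5: {1,5,6,7}  (accept∈set)
'c' @ 6: {1,5,6,7}  (accept∈set)
'e' @ 7: {1,5,6,7}  (accept∈set)
'c' @ 8: {1,5,6,7}  (accept∈set)
'e' @ 9: {1,5,6,7}  (accept∈set)
end set {1,5,6,7} — state 1 in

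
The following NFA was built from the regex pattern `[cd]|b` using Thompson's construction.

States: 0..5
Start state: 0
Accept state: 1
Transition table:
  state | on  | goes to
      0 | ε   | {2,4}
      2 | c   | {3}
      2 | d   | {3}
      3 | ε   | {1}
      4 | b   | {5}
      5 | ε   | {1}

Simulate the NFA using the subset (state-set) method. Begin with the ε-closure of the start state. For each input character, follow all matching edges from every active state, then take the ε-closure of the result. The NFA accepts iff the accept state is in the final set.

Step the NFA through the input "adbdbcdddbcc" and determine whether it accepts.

Answer: REJECT

Derivation:
start: ε-closure({0}) = {0,2,4}
'a' @ 1: {}  — dead — no transitions
rest 'dbdbcdddbcc' ignored (set empty)
final: {}; accept 1 not in set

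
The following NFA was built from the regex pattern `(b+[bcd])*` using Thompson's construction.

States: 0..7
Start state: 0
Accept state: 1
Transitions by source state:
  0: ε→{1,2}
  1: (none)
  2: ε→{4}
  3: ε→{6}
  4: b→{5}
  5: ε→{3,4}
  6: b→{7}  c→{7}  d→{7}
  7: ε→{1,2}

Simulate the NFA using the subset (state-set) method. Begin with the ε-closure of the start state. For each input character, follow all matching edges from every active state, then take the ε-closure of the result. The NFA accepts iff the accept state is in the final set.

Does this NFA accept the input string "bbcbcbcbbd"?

Answer: ACCEPT

Derivation:
S₀ = ε-closure({0}) = {0,1,2,4}
'b' @ 1: {3,4,5,6}
'b' @ 2: {1,2,3,4,5,6,7}  ✓accept
'c' @ 3: {1,2,4,7}  ✓accept
'b' @ 4: {3,4,5,6}
'c' @ 5: {1,2,4,7}  ✓accept
'b' @ 6: {3,4,5,6}
'c' @ 7: {1,2,4,7}  ✓accept
'b' @ 8: {3,4,5,6}
'b' @ 9: {1,2,3,4,5,6,7}  ✓accept
'd' @ 10: {1,2,4,7}  ✓accept
after full input: {1,2,4,7}  (accept=1 in)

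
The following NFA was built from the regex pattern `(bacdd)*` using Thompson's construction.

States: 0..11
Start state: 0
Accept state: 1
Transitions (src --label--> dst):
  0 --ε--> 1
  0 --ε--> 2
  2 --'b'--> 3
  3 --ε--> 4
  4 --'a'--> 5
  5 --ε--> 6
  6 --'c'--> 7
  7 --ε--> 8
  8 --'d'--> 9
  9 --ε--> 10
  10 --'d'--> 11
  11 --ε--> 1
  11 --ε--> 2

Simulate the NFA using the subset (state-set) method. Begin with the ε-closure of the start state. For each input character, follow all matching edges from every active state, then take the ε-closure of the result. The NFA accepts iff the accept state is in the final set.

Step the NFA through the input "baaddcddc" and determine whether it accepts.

start: ε-closure({0}) = {0,1,2}
'b' @ 1: {3,4}
'a' @ 2: {5,6}
'a' @ 3: {}  — dead — no transitions
rest 'ddcddc' ignored (set empty)
end set {} — state 1 not in

Answer: REJECT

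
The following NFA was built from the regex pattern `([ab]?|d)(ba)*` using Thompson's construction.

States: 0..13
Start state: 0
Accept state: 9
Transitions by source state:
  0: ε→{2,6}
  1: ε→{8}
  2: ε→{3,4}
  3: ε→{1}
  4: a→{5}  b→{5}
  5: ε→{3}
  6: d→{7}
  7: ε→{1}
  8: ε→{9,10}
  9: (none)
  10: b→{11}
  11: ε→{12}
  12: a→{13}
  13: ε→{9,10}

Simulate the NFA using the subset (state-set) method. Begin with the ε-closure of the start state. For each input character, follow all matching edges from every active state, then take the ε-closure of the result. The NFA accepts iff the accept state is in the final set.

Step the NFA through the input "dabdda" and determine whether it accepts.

Answer: REJECT

Trace:
S₀ = ε-closure({0}) = {0,1,2,3,4,6,8,9,10}
'd' @ 1: {1,7,8,9,10}  ✓accept
'a' @ 2: {}  — state set empty
rest 'bdda' ignored (set empty)
final: {}; accept 9 not in set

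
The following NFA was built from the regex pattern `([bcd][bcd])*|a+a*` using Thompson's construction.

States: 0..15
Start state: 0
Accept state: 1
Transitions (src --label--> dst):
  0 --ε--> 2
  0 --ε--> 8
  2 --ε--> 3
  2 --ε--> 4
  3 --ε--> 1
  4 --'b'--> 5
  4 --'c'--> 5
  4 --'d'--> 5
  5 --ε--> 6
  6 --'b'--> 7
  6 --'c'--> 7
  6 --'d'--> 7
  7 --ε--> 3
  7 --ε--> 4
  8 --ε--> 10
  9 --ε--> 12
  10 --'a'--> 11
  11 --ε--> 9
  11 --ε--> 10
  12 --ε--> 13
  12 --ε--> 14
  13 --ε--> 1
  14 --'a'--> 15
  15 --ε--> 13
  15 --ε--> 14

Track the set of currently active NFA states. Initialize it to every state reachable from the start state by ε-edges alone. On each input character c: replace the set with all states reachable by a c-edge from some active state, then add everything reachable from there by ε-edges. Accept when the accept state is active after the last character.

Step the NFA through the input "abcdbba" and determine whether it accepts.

Answer: REJECT

Steps:
S₀ = ε-closure({0}) = {0,1,2,3,4,8,10}
'a' @ 1: {1,9,10,11,12,13,14}  (accept∈set)
'b' @ 2: {}  — dead — no transitions
rest 'cdbba' ignored (set empty)
end set {} — state 1 not in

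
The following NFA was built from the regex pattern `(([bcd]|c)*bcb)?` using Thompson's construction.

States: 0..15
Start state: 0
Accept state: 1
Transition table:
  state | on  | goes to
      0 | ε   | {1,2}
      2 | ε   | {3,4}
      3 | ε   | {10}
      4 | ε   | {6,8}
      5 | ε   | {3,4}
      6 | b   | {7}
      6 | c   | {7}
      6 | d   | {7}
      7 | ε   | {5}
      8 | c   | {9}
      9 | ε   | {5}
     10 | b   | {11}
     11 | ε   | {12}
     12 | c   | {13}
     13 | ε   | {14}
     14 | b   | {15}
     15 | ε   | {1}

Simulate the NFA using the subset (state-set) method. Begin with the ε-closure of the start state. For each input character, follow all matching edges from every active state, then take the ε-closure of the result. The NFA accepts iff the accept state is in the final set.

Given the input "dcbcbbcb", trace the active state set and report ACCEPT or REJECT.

S₀ = ε-closure({0}) = {0,1,2,3,4,6,8,10}
'd' @ 1: {3,4,5,6,7,8,10}
'c' @ 2: {3,4,5,6,7,8,9,10}
'b' @ 3: {3,4,5,6,7,8,10,11,12}
'c' @ 4: {3,4,5,6,7,8,9,10,13,14}
'b' @ 5: {1,3,4,5,6,7,8,10,11,12,15}  [accepting]
'b' @ 6: {3,4,5,6,7,8,10,11,12}
'c' @ 7: {3,4,5,6,7,8,9,10,13,14}
'b' @ 8: {1,3,4,5,6,7,8,10,11,12,15}  [accepting]
after full input: {1,3,4,5,6,7,8,10,11,12,15}  (accept=1 in)

Answer: ACCEPT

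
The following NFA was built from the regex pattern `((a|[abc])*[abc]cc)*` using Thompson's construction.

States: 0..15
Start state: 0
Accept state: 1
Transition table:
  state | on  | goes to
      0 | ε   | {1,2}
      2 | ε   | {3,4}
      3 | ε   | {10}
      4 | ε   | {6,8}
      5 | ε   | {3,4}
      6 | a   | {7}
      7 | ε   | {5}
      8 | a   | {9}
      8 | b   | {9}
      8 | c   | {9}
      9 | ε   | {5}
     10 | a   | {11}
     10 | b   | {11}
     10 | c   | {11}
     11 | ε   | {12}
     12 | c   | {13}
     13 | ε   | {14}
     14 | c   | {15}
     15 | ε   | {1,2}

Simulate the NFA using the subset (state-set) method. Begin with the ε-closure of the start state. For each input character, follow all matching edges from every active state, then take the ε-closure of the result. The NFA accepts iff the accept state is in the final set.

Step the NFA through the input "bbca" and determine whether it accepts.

Answer: REJECT

Steps:
S₀ = ε-closure({0}) = {0,1,2,3,4,6,8,10}
'b' @ 1: {3,4,5,6,8,9,10,11,12}
'b' @ 2: {3,4,5,6,8,9,10,11,12}
'c' @ 3: {3,4,5,6,8,9,10,11,12,13,14}
'a' @ 4: {3,4,5,6,7,8,9,10,11,12}
end set {3,4,5,6,7,8,9,10,11,12} — state 1 not in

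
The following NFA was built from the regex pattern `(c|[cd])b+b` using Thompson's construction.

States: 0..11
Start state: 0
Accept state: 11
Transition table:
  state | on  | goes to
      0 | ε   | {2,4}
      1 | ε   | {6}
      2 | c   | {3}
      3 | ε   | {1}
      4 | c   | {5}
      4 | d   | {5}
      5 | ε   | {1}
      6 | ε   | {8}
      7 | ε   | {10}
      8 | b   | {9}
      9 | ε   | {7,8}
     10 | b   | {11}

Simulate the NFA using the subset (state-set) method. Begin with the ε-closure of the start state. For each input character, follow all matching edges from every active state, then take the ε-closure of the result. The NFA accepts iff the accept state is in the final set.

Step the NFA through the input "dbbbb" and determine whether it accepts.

Answer: ACCEPT

Derivation:
initial (ε-close {0}): {0,2,4}
'd' @ 1: {1,5,6,8}
'b' @ 2: {7,8,9,10}
'b' @ 3: {7,8,9,10,11}  [accepting]
'b' @ 4: {7,8,9,10,11}  [accepting]
'b' @ 5: {7,8,9,10,11}  [accepting]
final: {7,8,9,10,11}; accept 11 in set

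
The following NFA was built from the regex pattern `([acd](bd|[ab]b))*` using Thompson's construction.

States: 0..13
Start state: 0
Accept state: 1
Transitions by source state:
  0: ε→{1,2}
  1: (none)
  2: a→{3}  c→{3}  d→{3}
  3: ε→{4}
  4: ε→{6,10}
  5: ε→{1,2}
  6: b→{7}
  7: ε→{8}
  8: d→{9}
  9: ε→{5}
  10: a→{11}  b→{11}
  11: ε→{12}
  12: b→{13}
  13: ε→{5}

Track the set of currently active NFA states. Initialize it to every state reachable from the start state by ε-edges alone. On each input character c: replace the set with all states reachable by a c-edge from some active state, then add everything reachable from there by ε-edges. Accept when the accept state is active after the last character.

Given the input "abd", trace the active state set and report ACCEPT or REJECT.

Answer: ACCEPT

Steps:
initial (ε-close {0}): {0,1,2}
'a' @ 1: {3,4,6,10}
'b' @ 2: {7,8,11,12}
'd' @ 3: {1,2,5,9}  (accept∈set)
after full input: {1,2,5,9}  (accept=1 in)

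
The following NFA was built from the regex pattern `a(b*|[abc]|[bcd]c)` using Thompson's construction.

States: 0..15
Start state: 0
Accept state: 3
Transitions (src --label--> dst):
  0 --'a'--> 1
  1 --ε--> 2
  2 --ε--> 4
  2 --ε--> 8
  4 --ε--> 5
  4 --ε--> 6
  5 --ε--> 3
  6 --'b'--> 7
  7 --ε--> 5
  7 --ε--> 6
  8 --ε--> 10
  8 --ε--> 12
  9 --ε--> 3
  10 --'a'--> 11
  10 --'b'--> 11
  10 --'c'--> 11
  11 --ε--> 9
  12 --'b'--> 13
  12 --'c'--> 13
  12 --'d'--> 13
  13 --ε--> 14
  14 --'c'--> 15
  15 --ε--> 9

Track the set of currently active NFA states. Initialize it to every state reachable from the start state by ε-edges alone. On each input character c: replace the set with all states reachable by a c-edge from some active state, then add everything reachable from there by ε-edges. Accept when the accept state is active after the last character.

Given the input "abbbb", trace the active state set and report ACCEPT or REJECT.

Answer: ACCEPT

Derivation:
S₀ = ε-closure({0}) = {0}
'a' @ 1: {1,2,3,4,5,6,8,10,12}  (accept∈set)
'b' @ 2: {3,5,6,7,9,11,13,14}  (accept∈set)
'b' @ 3: {3,5,6,7}  (accept∈set)
'b' @ 4: {3,5,6,7}  (accept∈set)
'b' @ 5: {3,5,6,7}  (accept∈set)
final: {3,5,6,7}; accept 3 in set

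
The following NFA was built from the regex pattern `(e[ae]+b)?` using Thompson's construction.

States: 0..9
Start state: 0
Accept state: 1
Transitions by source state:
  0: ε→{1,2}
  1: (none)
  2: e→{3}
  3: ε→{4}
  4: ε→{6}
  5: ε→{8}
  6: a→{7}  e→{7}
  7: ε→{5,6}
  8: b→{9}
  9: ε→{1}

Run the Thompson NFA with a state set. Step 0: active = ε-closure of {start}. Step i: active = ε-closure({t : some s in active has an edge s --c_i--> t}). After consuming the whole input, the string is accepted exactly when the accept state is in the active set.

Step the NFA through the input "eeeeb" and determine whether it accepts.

S₀ = ε-closure({0}) = {0,1,2}
'e' @ 1: {3,4,6}
'e' @ 2: {5,6,7,8}
'e' @ 3: {5,6,7,8}
'e' @ 4: {5,6,7,8}
'b' @ 5: {1,9}  [accepting]
final: {1,9}; accept 1 in set

Answer: ACCEPT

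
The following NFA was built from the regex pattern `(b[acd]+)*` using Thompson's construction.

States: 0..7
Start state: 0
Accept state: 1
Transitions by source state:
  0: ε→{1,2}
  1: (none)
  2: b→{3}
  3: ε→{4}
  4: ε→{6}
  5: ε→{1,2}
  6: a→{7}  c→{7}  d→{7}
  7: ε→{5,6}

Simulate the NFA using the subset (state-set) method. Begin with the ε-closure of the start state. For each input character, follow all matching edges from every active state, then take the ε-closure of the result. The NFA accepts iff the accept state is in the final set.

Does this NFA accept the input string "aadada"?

Answer: REJECT

Trace:
S₀ = ε-closure({0}) = {0,1,2}
'a' @ 1: {}  — dead — no transitions
rest 'adada' ignored (set empty)
after full input: {}  (accept=1 not in)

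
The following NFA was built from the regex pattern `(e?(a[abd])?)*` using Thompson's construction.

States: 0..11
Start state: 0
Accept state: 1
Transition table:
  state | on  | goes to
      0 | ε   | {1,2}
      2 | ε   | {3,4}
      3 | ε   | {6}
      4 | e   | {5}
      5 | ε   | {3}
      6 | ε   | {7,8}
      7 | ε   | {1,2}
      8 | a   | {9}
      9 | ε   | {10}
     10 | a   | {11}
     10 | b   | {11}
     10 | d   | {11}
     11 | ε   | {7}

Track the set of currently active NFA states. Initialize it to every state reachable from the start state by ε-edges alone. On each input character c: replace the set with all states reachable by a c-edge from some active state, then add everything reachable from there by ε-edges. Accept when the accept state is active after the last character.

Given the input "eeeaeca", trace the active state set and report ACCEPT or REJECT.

S₀ = ε-closure({0}) = {0,1,2,3,4,6,7,8}
'e' @ 1: {1,2,3,4,5,6,7,8}  [accepting]
'e' @ 2: {1,2,3,4,5,6,7,8}  [accepting]
'e' @ 3: {1,2,3,4,5,6,7,8}  [accepting]
'a' @ 4: {9,10}
'e' @ 5: {}  — dead — no transitions
rest 'ca' ignored (set empty)
final: {}; accept 1 not in set

Answer: REJECT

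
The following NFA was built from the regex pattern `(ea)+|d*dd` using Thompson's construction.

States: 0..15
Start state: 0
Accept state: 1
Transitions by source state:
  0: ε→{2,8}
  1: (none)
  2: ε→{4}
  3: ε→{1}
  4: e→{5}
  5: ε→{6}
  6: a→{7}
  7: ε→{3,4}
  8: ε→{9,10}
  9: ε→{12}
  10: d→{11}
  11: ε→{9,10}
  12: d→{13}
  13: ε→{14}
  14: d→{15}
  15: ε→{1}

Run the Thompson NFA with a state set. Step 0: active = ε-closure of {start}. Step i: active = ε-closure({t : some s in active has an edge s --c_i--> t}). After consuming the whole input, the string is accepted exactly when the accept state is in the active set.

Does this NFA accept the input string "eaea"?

S₀ = ε-closure({0}) = {0,2,4,8,9,10,12}
'e' @ 1: {5,6}
'a' @ 2: {1,3,4,7}  (accept∈set)
'e' @ 3: {5,6}
'a' @ 4: {1,3,4,7}  (accept∈set)
final: {1,3,4,7}; accept 1 in set

Answer: ACCEPT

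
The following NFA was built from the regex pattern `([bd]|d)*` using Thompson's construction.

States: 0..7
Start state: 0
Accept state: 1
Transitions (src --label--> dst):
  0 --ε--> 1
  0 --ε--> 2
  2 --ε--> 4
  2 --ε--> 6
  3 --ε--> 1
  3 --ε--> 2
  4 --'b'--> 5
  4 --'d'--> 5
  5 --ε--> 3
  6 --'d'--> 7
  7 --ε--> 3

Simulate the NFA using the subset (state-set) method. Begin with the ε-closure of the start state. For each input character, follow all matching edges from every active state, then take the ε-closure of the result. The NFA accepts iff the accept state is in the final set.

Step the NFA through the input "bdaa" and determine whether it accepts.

Answer: REJECT

Steps:
initial (ε-close {0}): {0,1,2,4,6}
'b' @ 1: {1,2,3,4,5,6}  ✓accept
'd' @ 2: {1,2,3,4,5,6,7}  ✓accept
'a' @ 3: {}  — state set empty
rest 'a' ignored (set empty)
end set {} — state 1 not in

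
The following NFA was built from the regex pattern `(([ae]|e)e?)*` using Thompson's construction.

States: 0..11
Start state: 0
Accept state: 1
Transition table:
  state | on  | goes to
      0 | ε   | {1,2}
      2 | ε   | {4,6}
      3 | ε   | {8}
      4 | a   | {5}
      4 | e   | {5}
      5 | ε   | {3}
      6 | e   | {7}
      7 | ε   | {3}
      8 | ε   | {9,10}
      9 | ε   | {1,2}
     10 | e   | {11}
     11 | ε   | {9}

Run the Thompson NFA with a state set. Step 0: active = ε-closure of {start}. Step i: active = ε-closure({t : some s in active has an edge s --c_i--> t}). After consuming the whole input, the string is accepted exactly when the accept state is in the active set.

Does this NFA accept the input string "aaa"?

S₀ = ε-closure({0}) = {0,1,2,4,6}
'a' @ 1: {1,2,3,4,5,6,8,9,10}  [accepting]
'a' @ 2: {1,2,3,4,5,6,8,9,10}  [accepting]
'a' @ 3: {1,2,3,4,5,6,8,9,10}  [accepting]
final: {1,2,3,4,5,6,8,9,10}; accept 1 in set

Answer: ACCEPT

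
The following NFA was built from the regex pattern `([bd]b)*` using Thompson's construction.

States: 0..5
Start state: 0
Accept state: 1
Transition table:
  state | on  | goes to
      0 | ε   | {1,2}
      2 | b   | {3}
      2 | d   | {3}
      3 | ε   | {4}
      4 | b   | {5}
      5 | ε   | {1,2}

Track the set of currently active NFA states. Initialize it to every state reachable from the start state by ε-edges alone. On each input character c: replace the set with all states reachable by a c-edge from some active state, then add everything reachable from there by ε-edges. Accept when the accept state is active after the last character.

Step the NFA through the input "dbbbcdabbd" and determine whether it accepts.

Answer: REJECT

Steps:
start: ε-closure({0}) = {0,1,2}
'd' @ 1: {3,4}
'b' @ 2: {1,2,5}  (accept∈set)
'b' @ 3: {3,4}
'b' @ 4: {1,2,5}  (accept∈set)
'c' @ 5: {}  — no active states
rest 'dabbd' ignored (set empty)
final: {}; accept 1 not in set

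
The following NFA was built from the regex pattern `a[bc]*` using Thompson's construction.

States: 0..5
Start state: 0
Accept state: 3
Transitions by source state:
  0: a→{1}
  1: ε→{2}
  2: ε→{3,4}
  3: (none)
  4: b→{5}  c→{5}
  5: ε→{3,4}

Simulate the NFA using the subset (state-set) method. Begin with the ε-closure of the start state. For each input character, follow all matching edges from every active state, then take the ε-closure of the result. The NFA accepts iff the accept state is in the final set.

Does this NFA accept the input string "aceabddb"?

initial (ε-close {0}): {0}
'a' @ 1: {1,2,3,4}  (accept∈set)
'c' @ 2: {3,4,5}  (accept∈set)
'e' @ 3: {}  — dead — no transitions
rest 'abddb' ignored (set empty)
final: {}; accept 3 not in set

Answer: REJECT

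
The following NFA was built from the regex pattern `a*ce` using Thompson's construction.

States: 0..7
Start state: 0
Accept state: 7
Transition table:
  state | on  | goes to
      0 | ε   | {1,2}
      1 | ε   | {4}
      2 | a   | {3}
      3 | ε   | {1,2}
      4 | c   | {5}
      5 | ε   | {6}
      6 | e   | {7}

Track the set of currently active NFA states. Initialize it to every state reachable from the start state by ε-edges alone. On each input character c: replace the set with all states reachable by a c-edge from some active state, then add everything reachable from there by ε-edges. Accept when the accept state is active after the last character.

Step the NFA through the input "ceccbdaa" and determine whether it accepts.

S₀ = ε-closure({0}) = {0,1,2,4}
'c' @ 1: {5,6}
'e' @ 2: {7}  (accept∈set)
'c' @ 3: {}  — state set empty
rest 'cbdaa' ignored (set empty)
end set {} — state 7 not in

Answer: REJECT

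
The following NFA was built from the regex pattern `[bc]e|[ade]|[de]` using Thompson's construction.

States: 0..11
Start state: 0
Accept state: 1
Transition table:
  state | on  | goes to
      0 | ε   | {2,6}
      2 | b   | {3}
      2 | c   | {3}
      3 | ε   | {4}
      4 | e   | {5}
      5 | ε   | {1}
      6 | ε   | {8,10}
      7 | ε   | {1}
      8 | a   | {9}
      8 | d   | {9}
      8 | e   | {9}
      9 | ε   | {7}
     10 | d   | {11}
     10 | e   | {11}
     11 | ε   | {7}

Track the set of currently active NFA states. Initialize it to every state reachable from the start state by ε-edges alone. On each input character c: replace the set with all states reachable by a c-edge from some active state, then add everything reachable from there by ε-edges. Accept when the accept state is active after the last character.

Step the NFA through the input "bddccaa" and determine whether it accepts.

initial (ε-close {0}): {0,2,6,8,10}
'b' @ 1: {3,4}
'd' @ 2: {}  — no active states
rest 'dccaa' ignored (set empty)
final: {}; accept 1 not in set

Answer: REJECT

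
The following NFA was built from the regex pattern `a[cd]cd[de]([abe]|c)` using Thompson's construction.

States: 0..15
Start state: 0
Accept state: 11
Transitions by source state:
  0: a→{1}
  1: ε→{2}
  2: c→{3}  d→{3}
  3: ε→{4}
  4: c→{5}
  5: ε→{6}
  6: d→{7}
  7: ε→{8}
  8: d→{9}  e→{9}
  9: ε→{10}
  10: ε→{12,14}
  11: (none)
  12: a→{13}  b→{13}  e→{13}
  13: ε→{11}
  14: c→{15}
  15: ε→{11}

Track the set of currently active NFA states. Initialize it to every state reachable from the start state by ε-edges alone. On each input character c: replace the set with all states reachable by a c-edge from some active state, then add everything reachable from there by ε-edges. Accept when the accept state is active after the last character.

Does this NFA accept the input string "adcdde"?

Answer: ACCEPT

Steps:
start: ε-closure({0}) = {0}
'a' @ 1: {1,2}
'd' @ 2: {3,4}
'c' @ 3: {5,6}
'd' @ 4: {7,8}
'd' @ 5: {9,10,12,14}
'e' @ 6: {11,13}  [accepting]
after full input: {11,13}  (accept=11 in)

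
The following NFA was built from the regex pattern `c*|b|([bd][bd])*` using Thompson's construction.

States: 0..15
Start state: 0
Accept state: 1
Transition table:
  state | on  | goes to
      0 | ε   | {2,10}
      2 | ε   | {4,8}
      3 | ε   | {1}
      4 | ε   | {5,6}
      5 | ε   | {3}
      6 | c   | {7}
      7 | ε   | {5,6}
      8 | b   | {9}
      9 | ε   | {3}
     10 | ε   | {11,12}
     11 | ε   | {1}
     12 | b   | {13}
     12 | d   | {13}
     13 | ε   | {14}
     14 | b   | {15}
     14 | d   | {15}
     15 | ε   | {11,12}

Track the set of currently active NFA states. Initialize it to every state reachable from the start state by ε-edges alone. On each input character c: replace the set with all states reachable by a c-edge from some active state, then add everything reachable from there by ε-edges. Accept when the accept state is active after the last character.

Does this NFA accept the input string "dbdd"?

start: ε-closure({0}) = {0,1,2,3,4,5,6,8,10,11,12}
'd' @ 1: {13,14}
'b' @ 2: {1,11,12,15}  (accept∈set)
'd' @ 3: {13,14}
'd' @ 4: {1,11,12,15}  (accept∈set)
after full input: {1,11,12,15}  (accept=1 in)

Answer: ACCEPT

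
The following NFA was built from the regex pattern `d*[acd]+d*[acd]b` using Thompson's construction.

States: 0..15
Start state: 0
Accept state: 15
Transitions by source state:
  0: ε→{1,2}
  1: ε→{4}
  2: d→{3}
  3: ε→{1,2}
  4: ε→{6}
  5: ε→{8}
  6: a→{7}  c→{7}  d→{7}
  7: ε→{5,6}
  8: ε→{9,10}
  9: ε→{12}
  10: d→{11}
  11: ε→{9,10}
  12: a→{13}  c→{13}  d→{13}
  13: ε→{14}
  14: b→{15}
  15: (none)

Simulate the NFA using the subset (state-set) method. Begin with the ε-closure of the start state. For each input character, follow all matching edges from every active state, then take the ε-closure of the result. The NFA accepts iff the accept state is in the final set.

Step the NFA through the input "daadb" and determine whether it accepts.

S₀ = ε-closure({0}) = {0,1,2,4,6}
'd' @ 1: {1,2,3,4,5,6,7,8,9,10,12}
'a' @ 2: {5,6,7,8,9,10,12,13,14}
'a' @ 3: {5,6,7,8,9,10,12,13,14}
'd' @ 4: {5,6,7,8,9,10,11,12,13,14}
'b' @ 5: {15}  [accepting]
final: {15}; accept 15 in set

Answer: ACCEPT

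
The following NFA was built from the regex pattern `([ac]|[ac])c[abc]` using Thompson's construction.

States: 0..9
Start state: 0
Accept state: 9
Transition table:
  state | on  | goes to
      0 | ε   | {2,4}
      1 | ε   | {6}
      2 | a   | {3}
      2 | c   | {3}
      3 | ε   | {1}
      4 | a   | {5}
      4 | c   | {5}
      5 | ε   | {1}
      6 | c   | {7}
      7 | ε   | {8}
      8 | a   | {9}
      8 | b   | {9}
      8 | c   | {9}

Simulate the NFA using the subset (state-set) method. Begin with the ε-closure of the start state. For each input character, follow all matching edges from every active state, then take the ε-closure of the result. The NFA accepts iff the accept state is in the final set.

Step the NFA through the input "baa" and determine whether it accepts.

Answer: REJECT

Trace:
initial (ε-close {0}): {0,2,4}
'b' @ 1: {}  — dead — no transitions
rest 'aa' ignored (set empty)
final: {}; accept 9 not in set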